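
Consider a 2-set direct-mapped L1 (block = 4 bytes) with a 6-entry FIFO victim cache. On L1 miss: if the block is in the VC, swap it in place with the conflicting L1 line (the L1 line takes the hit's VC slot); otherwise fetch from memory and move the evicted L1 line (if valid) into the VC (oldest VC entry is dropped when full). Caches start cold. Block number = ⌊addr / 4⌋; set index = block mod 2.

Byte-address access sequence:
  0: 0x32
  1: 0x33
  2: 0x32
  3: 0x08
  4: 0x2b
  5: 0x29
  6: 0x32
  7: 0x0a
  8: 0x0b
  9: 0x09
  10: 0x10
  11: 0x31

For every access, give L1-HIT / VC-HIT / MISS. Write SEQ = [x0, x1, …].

SEQ = [MISS, L1-HIT, L1-HIT, MISS, MISS, L1-HIT, VC-HIT, VC-HIT, L1-HIT, L1-HIT, MISS, VC-HIT]

0: 0x32 (blk 12, set 0) → MISS  vc=[]
1: 0x33 (blk 12, set 0) → L1-HIT  vc=[]
2: 0x32 (blk 12, set 0) → L1-HIT  vc=[]
3: 0x8 (blk 2, set 0) → MISS  vc=[12]
4: 0x2b (blk 10, set 0) → MISS  vc=[12, 2]
5: 0x29 (blk 10, set 0) → L1-HIT  vc=[12, 2]
6: 0x32 (blk 12, set 0) → VC-HIT  vc=[10, 2]
7: 0xa (blk 2, set 0) → VC-HIT  vc=[10, 12]
8: 0xb (blk 2, set 0) → L1-HIT  vc=[10, 12]
9: 0x9 (blk 2, set 0) → L1-HIT  vc=[10, 12]
10: 0x10 (blk 4, set 0) → MISS  vc=[10, 12, 2]
11: 0x31 (blk 12, set 0) → VC-HIT  vc=[10, 4, 2]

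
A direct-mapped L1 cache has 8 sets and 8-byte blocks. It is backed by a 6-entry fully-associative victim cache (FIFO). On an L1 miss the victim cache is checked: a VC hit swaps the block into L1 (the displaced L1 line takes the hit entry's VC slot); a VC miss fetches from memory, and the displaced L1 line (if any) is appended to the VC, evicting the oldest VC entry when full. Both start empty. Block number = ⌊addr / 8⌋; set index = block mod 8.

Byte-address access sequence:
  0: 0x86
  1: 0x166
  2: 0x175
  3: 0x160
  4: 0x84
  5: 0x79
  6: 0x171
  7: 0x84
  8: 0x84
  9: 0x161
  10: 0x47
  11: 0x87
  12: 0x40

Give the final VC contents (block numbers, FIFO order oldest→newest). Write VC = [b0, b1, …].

VC = [16]

#0 0x86→b16/s0 MISS; vc=[]
#1 0x166→b44/s4 MISS; vc=[]
#2 0x175→b46/s6 MISS; vc=[]
#3 0x160→b44/s4 L1-HIT; vc=[]
#4 0x84→b16/s0 L1-HIT; vc=[]
#5 0x79→b15/s7 MISS; vc=[]
#6 0x171→b46/s6 L1-HIT; vc=[]
#7 0x84→b16/s0 L1-HIT; vc=[]
#8 0x84→b16/s0 L1-HIT; vc=[]
#9 0x161→b44/s4 L1-HIT; vc=[]
#10 0x47→b8/s0 MISS; vc=[16]
#11 0x87→b16/s0 VC-HIT; vc=[8]
#12 0x40→b8/s0 VC-HIT; vc=[16]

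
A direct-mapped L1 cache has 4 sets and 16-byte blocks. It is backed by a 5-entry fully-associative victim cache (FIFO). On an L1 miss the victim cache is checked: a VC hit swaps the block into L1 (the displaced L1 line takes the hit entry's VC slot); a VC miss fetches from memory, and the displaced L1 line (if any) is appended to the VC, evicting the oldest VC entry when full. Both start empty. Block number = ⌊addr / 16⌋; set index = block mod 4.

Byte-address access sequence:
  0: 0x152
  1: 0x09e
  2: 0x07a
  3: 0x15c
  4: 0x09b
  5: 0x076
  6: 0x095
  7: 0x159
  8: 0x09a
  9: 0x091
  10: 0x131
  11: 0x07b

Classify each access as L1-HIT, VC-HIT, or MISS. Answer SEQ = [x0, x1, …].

SEQ = [MISS, MISS, MISS, VC-HIT, VC-HIT, L1-HIT, L1-HIT, VC-HIT, VC-HIT, L1-HIT, MISS, VC-HIT]

#0 0x152→b21/s1 MISS; vc=[]
#1 0x9e→b9/s1 MISS; vc=[21]
#2 0x7a→b7/s3 MISS; vc=[21]
#3 0x15c→b21/s1 VC-HIT; vc=[9]
#4 0x9b→b9/s1 VC-HIT; vc=[21]
#5 0x76→b7/s3 L1-HIT; vc=[21]
#6 0x95→b9/s1 L1-HIT; vc=[21]
#7 0x159→b21/s1 VC-HIT; vc=[9]
#8 0x9a→b9/s1 VC-HIT; vc=[21]
#9 0x91→b9/s1 L1-HIT; vc=[21]
#10 0x131→b19/s3 MISS; vc=[21,7]
#11 0x7b→b7/s3 VC-HIT; vc=[21,19]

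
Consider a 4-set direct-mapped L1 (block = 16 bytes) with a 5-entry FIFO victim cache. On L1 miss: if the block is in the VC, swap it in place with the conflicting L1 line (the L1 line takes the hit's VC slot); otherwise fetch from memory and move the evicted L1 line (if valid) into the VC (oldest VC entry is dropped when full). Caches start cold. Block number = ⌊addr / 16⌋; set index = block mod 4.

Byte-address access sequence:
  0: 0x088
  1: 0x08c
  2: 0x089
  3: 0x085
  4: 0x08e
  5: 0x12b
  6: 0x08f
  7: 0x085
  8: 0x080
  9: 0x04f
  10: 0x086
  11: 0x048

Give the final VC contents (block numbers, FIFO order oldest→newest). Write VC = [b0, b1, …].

VC = [8]

  [0] addr=0x88 blk=8 s=0: MISS | VC []
  [1] addr=0x8c blk=8 s=0: L1-HIT | VC []
  [2] addr=0x89 blk=8 s=0: L1-HIT | VC []
  [3] addr=0x85 blk=8 s=0: L1-HIT | VC []
  [4] addr=0x8e blk=8 s=0: L1-HIT | VC []
  [5] addr=0x12b blk=18 s=2: MISS | VC []
  [6] addr=0x8f blk=8 s=0: L1-HIT | VC []
  [7] addr=0x85 blk=8 s=0: L1-HIT | VC []
  [8] addr=0x80 blk=8 s=0: L1-HIT | VC []
  [9] addr=0x4f blk=4 s=0: MISS | VC [8]
  [10] addr=0x86 blk=8 s=0: VC-HIT | VC [4]
  [11] addr=0x48 blk=4 s=0: VC-HIT | VC [8]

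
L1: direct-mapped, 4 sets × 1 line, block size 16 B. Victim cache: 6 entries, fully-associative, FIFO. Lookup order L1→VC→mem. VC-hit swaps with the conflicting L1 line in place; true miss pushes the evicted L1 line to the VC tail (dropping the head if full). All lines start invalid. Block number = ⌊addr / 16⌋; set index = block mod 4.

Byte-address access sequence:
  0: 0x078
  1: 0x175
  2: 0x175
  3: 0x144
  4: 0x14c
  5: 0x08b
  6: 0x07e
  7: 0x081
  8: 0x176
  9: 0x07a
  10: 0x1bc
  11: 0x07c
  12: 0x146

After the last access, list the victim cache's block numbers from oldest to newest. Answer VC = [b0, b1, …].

  [0] addr=0x78 blk=7 s=3: MISS | VC []
  [1] addr=0x175 blk=23 s=3: MISS | VC [7]
  [2] addr=0x175 blk=23 s=3: L1-HIT | VC [7]
  [3] addr=0x144 blk=20 s=0: MISS | VC [7]
  [4] addr=0x14c blk=20 s=0: L1-HIT | VC [7]
  [5] addr=0x8b blk=8 s=0: MISS | VC [7, 20]
  [6] addr=0x7e blk=7 s=3: VC-HIT | VC [23, 20]
  [7] addr=0x81 blk=8 s=0: L1-HIT | VC [23, 20]
  [8] addr=0x176 blk=23 s=3: VC-HIT | VC [7, 20]
  [9] addr=0x7a blk=7 s=3: VC-HIT | VC [23, 20]
  [10] addr=0x1bc blk=27 s=3: MISS | VC [23, 20, 7]
  [11] addr=0x7c blk=7 s=3: VC-HIT | VC [23, 20, 27]
  [12] addr=0x146 blk=20 s=0: VC-HIT | VC [23, 8, 27]

VC = [23, 8, 27]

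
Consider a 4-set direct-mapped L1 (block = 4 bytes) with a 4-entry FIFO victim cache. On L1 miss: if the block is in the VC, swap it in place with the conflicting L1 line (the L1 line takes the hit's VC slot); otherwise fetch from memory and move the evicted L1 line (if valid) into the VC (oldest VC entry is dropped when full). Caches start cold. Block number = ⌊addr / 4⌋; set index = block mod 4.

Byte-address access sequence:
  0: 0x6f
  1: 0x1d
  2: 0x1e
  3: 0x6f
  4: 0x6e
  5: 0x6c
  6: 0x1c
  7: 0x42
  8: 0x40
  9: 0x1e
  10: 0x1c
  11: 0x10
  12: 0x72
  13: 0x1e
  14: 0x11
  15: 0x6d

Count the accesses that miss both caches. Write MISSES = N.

MISSES = 5

  [0] addr=0x6f blk=27 s=3: MISS | VC []
  [1] addr=0x1d blk=7 s=3: MISS | VC [27]
  [2] addr=0x1e blk=7 s=3: L1-HIT | VC [27]
  [3] addr=0x6f blk=27 s=3: VC-HIT | VC [7]
  [4] addr=0x6e blk=27 s=3: L1-HIT | VC [7]
  [5] addr=0x6c blk=27 s=3: L1-HIT | VC [7]
  [6] addr=0x1c blk=7 s=3: VC-HIT | VC [27]
  [7] addr=0x42 blk=16 s=0: MISS | VC [27]
  [8] addr=0x40 blk=16 s=0: L1-HIT | VC [27]
  [9] addr=0x1e blk=7 s=3: L1-HIT | VC [27]
  [10] addr=0x1c blk=7 s=3: L1-HIT | VC [27]
  [11] addr=0x10 blk=4 s=0: MISS | VC [27, 16]
  [12] addr=0x72 blk=28 s=0: MISS | VC [27, 16, 4]
  [13] addr=0x1e blk=7 s=3: L1-HIT | VC [27, 16, 4]
  [14] addr=0x11 blk=4 s=0: VC-HIT | VC [27, 16, 28]
  [15] addr=0x6d blk=27 s=3: VC-HIT | VC [7, 16, 28]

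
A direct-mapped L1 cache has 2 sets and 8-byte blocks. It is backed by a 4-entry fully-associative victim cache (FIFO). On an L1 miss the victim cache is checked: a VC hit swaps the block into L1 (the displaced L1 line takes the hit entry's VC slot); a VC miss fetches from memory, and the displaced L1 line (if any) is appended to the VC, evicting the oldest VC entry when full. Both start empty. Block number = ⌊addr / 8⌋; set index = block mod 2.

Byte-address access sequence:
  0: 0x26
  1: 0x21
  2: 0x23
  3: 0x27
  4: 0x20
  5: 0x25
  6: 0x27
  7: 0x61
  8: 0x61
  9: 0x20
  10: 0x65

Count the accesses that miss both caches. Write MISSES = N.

MISSES = 2

#0 0x26→b4/s0 MISS; vc=[]
#1 0x21→b4/s0 L1-HIT; vc=[]
#2 0x23→b4/s0 L1-HIT; vc=[]
#3 0x27→b4/s0 L1-HIT; vc=[]
#4 0x20→b4/s0 L1-HIT; vc=[]
#5 0x25→b4/s0 L1-HIT; vc=[]
#6 0x27→b4/s0 L1-HIT; vc=[]
#7 0x61→b12/s0 MISS; vc=[4]
#8 0x61→b12/s0 L1-HIT; vc=[4]
#9 0x20→b4/s0 VC-HIT; vc=[12]
#10 0x65→b12/s0 VC-HIT; vc=[4]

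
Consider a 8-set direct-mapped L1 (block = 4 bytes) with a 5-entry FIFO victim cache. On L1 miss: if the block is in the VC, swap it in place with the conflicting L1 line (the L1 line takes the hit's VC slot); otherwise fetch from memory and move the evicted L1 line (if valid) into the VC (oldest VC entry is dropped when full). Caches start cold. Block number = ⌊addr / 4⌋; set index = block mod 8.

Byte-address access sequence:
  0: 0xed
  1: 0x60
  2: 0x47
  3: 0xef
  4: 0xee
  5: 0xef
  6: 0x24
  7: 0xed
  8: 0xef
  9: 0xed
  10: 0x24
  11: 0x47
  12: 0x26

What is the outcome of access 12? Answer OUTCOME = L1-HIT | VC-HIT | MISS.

OUTCOME = VC-HIT

  [0] addr=0xed blk=59 s=3: MISS | VC []
  [1] addr=0x60 blk=24 s=0: MISS | VC []
  [2] addr=0x47 blk=17 s=1: MISS | VC []
  [3] addr=0xef blk=59 s=3: L1-HIT | VC []
  [4] addr=0xee blk=59 s=3: L1-HIT | VC []
  [5] addr=0xef blk=59 s=3: L1-HIT | VC []
  [6] addr=0x24 blk=9 s=1: MISS | VC [17]
  [7] addr=0xed blk=59 s=3: L1-HIT | VC [17]
  [8] addr=0xef blk=59 s=3: L1-HIT | VC [17]
  [9] addr=0xed blk=59 s=3: L1-HIT | VC [17]
  [10] addr=0x24 blk=9 s=1: L1-HIT | VC [17]
  [11] addr=0x47 blk=17 s=1: VC-HIT | VC [9]
  [12] addr=0x26 blk=9 s=1: VC-HIT | VC [17]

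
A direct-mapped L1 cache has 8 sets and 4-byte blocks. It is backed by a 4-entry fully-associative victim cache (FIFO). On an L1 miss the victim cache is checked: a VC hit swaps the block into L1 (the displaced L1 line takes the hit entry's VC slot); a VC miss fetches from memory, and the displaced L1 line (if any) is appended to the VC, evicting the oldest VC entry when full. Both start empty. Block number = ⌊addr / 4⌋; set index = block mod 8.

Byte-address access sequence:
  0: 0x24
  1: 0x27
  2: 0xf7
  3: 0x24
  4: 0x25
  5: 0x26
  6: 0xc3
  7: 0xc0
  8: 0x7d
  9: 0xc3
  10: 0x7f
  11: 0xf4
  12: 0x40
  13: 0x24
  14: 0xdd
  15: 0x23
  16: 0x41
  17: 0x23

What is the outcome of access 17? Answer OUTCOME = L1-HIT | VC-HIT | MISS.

OUTCOME = VC-HIT

  [0] addr=0x24 blk=9 s=1: MISS | VC []
  [1] addr=0x27 blk=9 s=1: L1-HIT | VC []
  [2] addr=0xf7 blk=61 s=5: MISS | VC []
  [3] addr=0x24 blk=9 s=1: L1-HIT | VC []
  [4] addr=0x25 blk=9 s=1: L1-HIT | VC []
  [5] addr=0x26 blk=9 s=1: L1-HIT | VC []
  [6] addr=0xc3 blk=48 s=0: MISS | VC []
  [7] addr=0xc0 blk=48 s=0: L1-HIT | VC []
  [8] addr=0x7d blk=31 s=7: MISS | VC []
  [9] addr=0xc3 blk=48 s=0: L1-HIT | VC []
  [10] addr=0x7f blk=31 s=7: L1-HIT | VC []
  [11] addr=0xf4 blk=61 s=5: L1-HIT | VC []
  [12] addr=0x40 blk=16 s=0: MISS | VC [48]
  [13] addr=0x24 blk=9 s=1: L1-HIT | VC [48]
  [14] addr=0xdd blk=55 s=7: MISS | VC [48, 31]
  [15] addr=0x23 blk=8 s=0: MISS | VC [48, 31, 16]
  [16] addr=0x41 blk=16 s=0: VC-HIT | VC [48, 31, 8]
  [17] addr=0x23 blk=8 s=0: VC-HIT | VC [48, 31, 16]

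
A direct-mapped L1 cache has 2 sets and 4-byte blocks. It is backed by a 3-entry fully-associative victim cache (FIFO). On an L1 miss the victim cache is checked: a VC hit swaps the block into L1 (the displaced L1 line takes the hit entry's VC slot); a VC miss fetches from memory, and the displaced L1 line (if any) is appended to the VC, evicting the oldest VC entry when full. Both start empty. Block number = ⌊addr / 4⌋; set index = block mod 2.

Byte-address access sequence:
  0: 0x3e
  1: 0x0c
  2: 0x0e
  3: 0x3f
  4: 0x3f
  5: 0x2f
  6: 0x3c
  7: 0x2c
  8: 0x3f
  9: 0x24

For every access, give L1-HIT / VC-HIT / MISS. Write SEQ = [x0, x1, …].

  [0] addr=0x3e blk=15 s=1: MISS | VC []
  [1] addr=0xc blk=3 s=1: MISS | VC [15]
  [2] addr=0xe blk=3 s=1: L1-HIT | VC [15]
  [3] addr=0x3f blk=15 s=1: VC-HIT | VC [3]
  [4] addr=0x3f blk=15 s=1: L1-HIT | VC [3]
  [5] addr=0x2f blk=11 s=1: MISS | VC [3, 15]
  [6] addr=0x3c blk=15 s=1: VC-HIT | VC [3, 11]
  [7] addr=0x2c blk=11 s=1: VC-HIT | VC [3, 15]
  [8] addr=0x3f blk=15 s=1: VC-HIT | VC [3, 11]
  [9] addr=0x24 blk=9 s=1: MISS | VC [3, 11, 15]

SEQ = [MISS, MISS, L1-HIT, VC-HIT, L1-HIT, MISS, VC-HIT, VC-HIT, VC-HIT, MISS]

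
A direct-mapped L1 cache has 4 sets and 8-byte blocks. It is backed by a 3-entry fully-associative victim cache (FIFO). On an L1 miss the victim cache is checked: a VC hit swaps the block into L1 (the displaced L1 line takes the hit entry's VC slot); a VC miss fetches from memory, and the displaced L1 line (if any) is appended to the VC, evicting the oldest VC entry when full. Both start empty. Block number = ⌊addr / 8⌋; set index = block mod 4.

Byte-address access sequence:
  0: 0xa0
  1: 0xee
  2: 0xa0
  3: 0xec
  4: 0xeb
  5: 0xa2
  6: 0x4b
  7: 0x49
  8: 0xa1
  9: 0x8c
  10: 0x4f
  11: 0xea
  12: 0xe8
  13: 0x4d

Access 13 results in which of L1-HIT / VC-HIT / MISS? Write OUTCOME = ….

OUTCOME = VC-HIT

#0 0xa0→b20/s0 MISS; vc=[]
#1 0xee→b29/s1 MISS; vc=[]
#2 0xa0→b20/s0 L1-HIT; vc=[]
#3 0xec→b29/s1 L1-HIT; vc=[]
#4 0xeb→b29/s1 L1-HIT; vc=[]
#5 0xa2→b20/s0 L1-HIT; vc=[]
#6 0x4b→b9/s1 MISS; vc=[29]
#7 0x49→b9/s1 L1-HIT; vc=[29]
#8 0xa1→b20/s0 L1-HIT; vc=[29]
#9 0x8c→b17/s1 MISS; vc=[29,9]
#10 0x4f→b9/s1 VC-HIT; vc=[29,17]
#11 0xea→b29/s1 VC-HIT; vc=[9,17]
#12 0xe8→b29/s1 L1-HIT; vc=[9,17]
#13 0x4d→b9/s1 VC-HIT; vc=[29,17]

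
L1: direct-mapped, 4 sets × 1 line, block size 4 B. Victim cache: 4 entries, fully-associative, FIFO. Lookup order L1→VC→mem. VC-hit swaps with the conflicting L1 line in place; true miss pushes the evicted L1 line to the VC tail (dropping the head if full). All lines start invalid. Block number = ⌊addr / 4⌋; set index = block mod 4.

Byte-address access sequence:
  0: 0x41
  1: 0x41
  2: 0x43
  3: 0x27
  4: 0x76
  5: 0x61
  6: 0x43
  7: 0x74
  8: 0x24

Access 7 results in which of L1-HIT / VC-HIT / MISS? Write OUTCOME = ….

OUTCOME = L1-HIT

0: 0x41 (blk 16, set 0) → MISS  vc=[]
1: 0x41 (blk 16, set 0) → L1-HIT  vc=[]
2: 0x43 (blk 16, set 0) → L1-HIT  vc=[]
3: 0x27 (blk 9, set 1) → MISS  vc=[]
4: 0x76 (blk 29, set 1) → MISS  vc=[9]
5: 0x61 (blk 24, set 0) → MISS  vc=[9, 16]
6: 0x43 (blk 16, set 0) → VC-HIT  vc=[9, 24]
7: 0x74 (blk 29, set 1) → L1-HIT  vc=[9, 24]
8: 0x24 (blk 9, set 1) → VC-HIT  vc=[29, 24]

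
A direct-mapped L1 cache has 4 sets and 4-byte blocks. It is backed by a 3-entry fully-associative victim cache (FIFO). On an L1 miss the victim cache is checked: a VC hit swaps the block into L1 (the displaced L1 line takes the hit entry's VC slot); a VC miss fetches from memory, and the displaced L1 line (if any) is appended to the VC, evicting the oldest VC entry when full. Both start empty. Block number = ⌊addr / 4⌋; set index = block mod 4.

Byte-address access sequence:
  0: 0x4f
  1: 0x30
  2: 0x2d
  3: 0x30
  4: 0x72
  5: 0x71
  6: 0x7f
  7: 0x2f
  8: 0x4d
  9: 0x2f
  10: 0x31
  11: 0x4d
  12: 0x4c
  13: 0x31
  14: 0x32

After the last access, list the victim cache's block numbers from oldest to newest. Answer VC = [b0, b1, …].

  [0] addr=0x4f blk=19 s=3: MISS | VC []
  [1] addr=0x30 blk=12 s=0: MISS | VC []
  [2] addr=0x2d blk=11 s=3: MISS | VC [19]
  [3] addr=0x30 blk=12 s=0: L1-HIT | VC [19]
  [4] addr=0x72 blk=28 s=0: MISS | VC [19, 12]
  [5] addr=0x71 blk=28 s=0: L1-HIT | VC [19, 12]
  [6] addr=0x7f blk=31 s=3: MISS | VC [19, 12, 11]
  [7] addr=0x2f blk=11 s=3: VC-HIT | VC [19, 12, 31]
  [8] addr=0x4d blk=19 s=3: VC-HIT | VC [11, 12, 31]
  [9] addr=0x2f blk=11 s=3: VC-HIT | VC [19, 12, 31]
  [10] addr=0x31 blk=12 s=0: VC-HIT | VC [19, 28, 31]
  [11] addr=0x4d blk=19 s=3: VC-HIT | VC [11, 28, 31]
  [12] addr=0x4c blk=19 s=3: L1-HIT | VC [11, 28, 31]
  [13] addr=0x31 blk=12 s=0: L1-HIT | VC [11, 28, 31]
  [14] addr=0x32 blk=12 s=0: L1-HIT | VC [11, 28, 31]

VC = [11, 28, 31]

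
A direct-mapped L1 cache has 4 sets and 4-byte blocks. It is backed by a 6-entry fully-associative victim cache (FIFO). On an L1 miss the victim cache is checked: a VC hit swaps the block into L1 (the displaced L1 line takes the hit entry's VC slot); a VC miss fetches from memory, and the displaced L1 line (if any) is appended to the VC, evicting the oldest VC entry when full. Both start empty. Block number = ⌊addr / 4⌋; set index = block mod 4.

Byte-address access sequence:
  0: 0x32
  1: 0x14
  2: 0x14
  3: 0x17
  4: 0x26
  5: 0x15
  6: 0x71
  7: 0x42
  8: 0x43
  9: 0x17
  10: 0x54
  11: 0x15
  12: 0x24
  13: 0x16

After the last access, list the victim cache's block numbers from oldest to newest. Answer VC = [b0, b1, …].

#0 0x32→b12/s0 MISS; vc=[]
#1 0x14→b5/s1 MISS; vc=[]
#2 0x14→b5/s1 L1-HIT; vc=[]
#3 0x17→b5/s1 L1-HIT; vc=[]
#4 0x26→b9/s1 MISS; vc=[5]
#5 0x15→b5/s1 VC-HIT; vc=[9]
#6 0x71→b28/s0 MISS; vc=[9,12]
#7 0x42→b16/s0 MISS; vc=[9,12,28]
#8 0x43→b16/s0 L1-HIT; vc=[9,12,28]
#9 0x17→b5/s1 L1-HIT; vc=[9,12,28]
#10 0x54→b21/s1 MISS; vc=[9,12,28,5]
#11 0x15→b5/s1 VC-HIT; vc=[9,12,28,21]
#12 0x24→b9/s1 VC-HIT; vc=[5,12,28,21]
#13 0x16→b5/s1 VC-HIT; vc=[9,12,28,21]

VC = [9, 12, 28, 21]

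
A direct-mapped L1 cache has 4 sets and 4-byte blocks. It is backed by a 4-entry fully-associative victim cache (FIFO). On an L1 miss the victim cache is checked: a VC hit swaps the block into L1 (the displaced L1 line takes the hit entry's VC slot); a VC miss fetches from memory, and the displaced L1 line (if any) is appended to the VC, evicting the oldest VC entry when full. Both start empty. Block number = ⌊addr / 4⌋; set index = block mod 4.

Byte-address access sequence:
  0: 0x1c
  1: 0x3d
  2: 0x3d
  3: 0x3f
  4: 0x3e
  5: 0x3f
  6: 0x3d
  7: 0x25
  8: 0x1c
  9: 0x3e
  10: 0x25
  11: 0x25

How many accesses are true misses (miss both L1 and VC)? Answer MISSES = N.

MISSES = 3

#0 0x1c→b7/s3 MISS; vc=[]
#1 0x3d→b15/s3 MISS; vc=[7]
#2 0x3d→b15/s3 L1-HIT; vc=[7]
#3 0x3f→b15/s3 L1-HIT; vc=[7]
#4 0x3e→b15/s3 L1-HIT; vc=[7]
#5 0x3f→b15/s3 L1-HIT; vc=[7]
#6 0x3d→b15/s3 L1-HIT; vc=[7]
#7 0x25→b9/s1 MISS; vc=[7]
#8 0x1c→b7/s3 VC-HIT; vc=[15]
#9 0x3e→b15/s3 VC-HIT; vc=[7]
#10 0x25→b9/s1 L1-HIT; vc=[7]
#11 0x25→b9/s1 L1-HIT; vc=[7]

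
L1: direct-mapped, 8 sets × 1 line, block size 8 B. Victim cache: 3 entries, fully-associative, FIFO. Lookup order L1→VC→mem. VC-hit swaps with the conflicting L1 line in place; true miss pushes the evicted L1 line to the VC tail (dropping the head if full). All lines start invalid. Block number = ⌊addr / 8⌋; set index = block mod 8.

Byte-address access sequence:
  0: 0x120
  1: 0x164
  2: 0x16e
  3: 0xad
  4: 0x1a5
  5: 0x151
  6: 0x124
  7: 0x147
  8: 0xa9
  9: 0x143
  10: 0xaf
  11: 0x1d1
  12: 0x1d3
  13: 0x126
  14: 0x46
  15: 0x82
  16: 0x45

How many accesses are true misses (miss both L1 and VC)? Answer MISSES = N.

MISSES = 10

#0 0x120→b36/s4 MISS; vc=[]
#1 0x164→b44/s4 MISS; vc=[36]
#2 0x16e→b45/s5 MISS; vc=[36]
#3 0xad→b21/s5 MISS; vc=[36,45]
#4 0x1a5→b52/s4 MISS; vc=[36,45,44]
#5 0x151→b42/s2 MISS; vc=[36,45,44]
#6 0x124→b36/s4 VC-HIT; vc=[52,45,44]
#7 0x147→b40/s0 MISS; vc=[52,45,44]
#8 0xa9→b21/s5 L1-HIT; vc=[52,45,44]
#9 0x143→b40/s0 L1-HIT; vc=[52,45,44]
#10 0xaf→b21/s5 L1-HIT; vc=[52,45,44]
#11 0x1d1→b58/s2 MISS; vc=[45,44,42]
#12 0x1d3→b58/s2 L1-HIT; vc=[45,44,42]
#13 0x126→b36/s4 L1-HIT; vc=[45,44,42]
#14 0x46→b8/s0 MISS; vc=[44,42,40]
#15 0x82→b16/s0 MISS; vc=[42,40,8]
#16 0x45→b8/s0 VC-HIT; vc=[42,40,16]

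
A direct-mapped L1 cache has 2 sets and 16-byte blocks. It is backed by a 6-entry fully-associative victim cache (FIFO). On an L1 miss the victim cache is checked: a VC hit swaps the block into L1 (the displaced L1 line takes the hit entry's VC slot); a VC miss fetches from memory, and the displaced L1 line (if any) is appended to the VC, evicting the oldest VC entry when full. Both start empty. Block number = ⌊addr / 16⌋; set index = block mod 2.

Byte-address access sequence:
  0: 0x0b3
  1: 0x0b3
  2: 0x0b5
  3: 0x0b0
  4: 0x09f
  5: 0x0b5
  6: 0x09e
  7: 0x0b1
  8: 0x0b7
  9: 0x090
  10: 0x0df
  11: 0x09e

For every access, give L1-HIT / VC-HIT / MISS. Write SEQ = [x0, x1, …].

  [0] addr=0xb3 blk=11 s=1: MISS | VC []
  [1] addr=0xb3 blk=11 s=1: L1-HIT | VC []
  [2] addr=0xb5 blk=11 s=1: L1-HIT | VC []
  [3] addr=0xb0 blk=11 s=1: L1-HIT | VC []
  [4] addr=0x9f blk=9 s=1: MISS | VC [11]
  [5] addr=0xb5 blk=11 s=1: VC-HIT | VC [9]
  [6] addr=0x9e blk=9 s=1: VC-HIT | VC [11]
  [7] addr=0xb1 blk=11 s=1: VC-HIT | VC [9]
  [8] addr=0xb7 blk=11 s=1: L1-HIT | VC [9]
  [9] addr=0x90 blk=9 s=1: VC-HIT | VC [11]
  [10] addr=0xdf blk=13 s=1: MISS | VC [11, 9]
  [11] addr=0x9e blk=9 s=1: VC-HIT | VC [11, 13]

SEQ = [MISS, L1-HIT, L1-HIT, L1-HIT, MISS, VC-HIT, VC-HIT, VC-HIT, L1-HIT, VC-HIT, MISS, VC-HIT]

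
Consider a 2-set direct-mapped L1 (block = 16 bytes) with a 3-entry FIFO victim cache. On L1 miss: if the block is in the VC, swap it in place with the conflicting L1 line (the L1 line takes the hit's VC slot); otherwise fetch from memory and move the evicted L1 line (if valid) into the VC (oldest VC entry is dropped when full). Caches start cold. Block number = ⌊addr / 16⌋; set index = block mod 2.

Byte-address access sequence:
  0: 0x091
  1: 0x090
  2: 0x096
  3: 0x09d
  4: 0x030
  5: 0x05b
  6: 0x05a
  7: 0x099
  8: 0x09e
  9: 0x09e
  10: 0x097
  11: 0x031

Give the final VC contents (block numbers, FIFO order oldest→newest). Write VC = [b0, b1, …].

  [0] addr=0x91 blk=9 s=1: MISS | VC []
  [1] addr=0x90 blk=9 s=1: L1-HIT | VC []
  [2] addr=0x96 blk=9 s=1: L1-HIT | VC []
  [3] addr=0x9d blk=9 s=1: L1-HIT | VC []
  [4] addr=0x30 blk=3 s=1: MISS | VC [9]
  [5] addr=0x5b blk=5 s=1: MISS | VC [9, 3]
  [6] addr=0x5a blk=5 s=1: L1-HIT | VC [9, 3]
  [7] addr=0x99 blk=9 s=1: VC-HIT | VC [5, 3]
  [8] addr=0x9e blk=9 s=1: L1-HIT | VC [5, 3]
  [9] addr=0x9e blk=9 s=1: L1-HIT | VC [5, 3]
  [10] addr=0x97 blk=9 s=1: L1-HIT | VC [5, 3]
  [11] addr=0x31 blk=3 s=1: VC-HIT | VC [5, 9]

VC = [5, 9]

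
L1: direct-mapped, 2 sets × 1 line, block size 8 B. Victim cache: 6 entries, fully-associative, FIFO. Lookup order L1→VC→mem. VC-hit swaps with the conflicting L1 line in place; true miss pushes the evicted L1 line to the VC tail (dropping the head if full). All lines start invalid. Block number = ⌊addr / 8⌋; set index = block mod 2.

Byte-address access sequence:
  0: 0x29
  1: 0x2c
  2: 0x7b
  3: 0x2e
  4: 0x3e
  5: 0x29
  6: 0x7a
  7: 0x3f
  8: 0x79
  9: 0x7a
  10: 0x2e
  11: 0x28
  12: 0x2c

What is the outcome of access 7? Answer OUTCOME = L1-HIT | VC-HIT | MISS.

OUTCOME = VC-HIT

#0 0x29→b5/s1 MISS; vc=[]
#1 0x2c→b5/s1 L1-HIT; vc=[]
#2 0x7b→b15/s1 MISS; vc=[5]
#3 0x2e→b5/s1 VC-HIT; vc=[15]
#4 0x3e→b7/s1 MISS; vc=[15,5]
#5 0x29→b5/s1 VC-HIT; vc=[15,7]
#6 0x7a→b15/s1 VC-HIT; vc=[5,7]
#7 0x3f→b7/s1 VC-HIT; vc=[5,15]
#8 0x79→b15/s1 VC-HIT; vc=[5,7]
#9 0x7a→b15/s1 L1-HIT; vc=[5,7]
#10 0x2e→b5/s1 VC-HIT; vc=[15,7]
#11 0x28→b5/s1 L1-HIT; vc=[15,7]
#12 0x2c→b5/s1 L1-HIT; vc=[15,7]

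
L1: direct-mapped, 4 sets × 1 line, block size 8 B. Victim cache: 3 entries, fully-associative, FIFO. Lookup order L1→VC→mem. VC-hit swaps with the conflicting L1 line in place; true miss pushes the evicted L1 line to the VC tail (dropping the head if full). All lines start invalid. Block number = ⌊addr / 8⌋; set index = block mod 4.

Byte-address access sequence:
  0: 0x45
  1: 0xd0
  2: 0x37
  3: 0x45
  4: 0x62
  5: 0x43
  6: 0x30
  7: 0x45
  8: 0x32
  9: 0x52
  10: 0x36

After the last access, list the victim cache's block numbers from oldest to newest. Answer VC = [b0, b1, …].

VC = [26, 12, 10]

#0 0x45→b8/s0 MISS; vc=[]
#1 0xd0→b26/s2 MISS; vc=[]
#2 0x37→b6/s2 MISS; vc=[26]
#3 0x45→b8/s0 L1-HIT; vc=[26]
#4 0x62→b12/s0 MISS; vc=[26,8]
#5 0x43→b8/s0 VC-HIT; vc=[26,12]
#6 0x30→b6/s2 L1-HIT; vc=[26,12]
#7 0x45→b8/s0 L1-HIT; vc=[26,12]
#8 0x32→b6/s2 L1-HIT; vc=[26,12]
#9 0x52→b10/s2 MISS; vc=[26,12,6]
#10 0x36→b6/s2 VC-HIT; vc=[26,12,10]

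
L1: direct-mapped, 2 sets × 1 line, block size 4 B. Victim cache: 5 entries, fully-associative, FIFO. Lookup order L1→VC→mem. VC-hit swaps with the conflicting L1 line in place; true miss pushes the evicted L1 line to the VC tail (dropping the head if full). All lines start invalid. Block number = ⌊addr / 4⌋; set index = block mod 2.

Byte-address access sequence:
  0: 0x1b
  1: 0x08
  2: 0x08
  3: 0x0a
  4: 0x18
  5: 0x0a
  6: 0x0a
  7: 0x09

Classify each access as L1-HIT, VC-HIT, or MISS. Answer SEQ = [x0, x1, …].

SEQ = [MISS, MISS, L1-HIT, L1-HIT, VC-HIT, VC-HIT, L1-HIT, L1-HIT]

#0 0x1b→b6/s0 MISS; vc=[]
#1 0x8→b2/s0 MISS; vc=[6]
#2 0x8→b2/s0 L1-HIT; vc=[6]
#3 0xa→b2/s0 L1-HIT; vc=[6]
#4 0x18→b6/s0 VC-HIT; vc=[2]
#5 0xa→b2/s0 VC-HIT; vc=[6]
#6 0xa→b2/s0 L1-HIT; vc=[6]
#7 0x9→b2/s0 L1-HIT; vc=[6]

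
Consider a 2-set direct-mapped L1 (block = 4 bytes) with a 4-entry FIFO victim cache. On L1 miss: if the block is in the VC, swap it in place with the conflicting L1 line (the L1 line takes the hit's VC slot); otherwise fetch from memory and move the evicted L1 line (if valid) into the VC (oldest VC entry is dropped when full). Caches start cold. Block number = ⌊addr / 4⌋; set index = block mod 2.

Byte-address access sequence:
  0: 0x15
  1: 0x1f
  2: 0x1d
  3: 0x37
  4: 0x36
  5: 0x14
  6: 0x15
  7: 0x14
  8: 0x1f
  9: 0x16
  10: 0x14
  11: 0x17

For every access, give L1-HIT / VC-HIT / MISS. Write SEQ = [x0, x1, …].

SEQ = [MISS, MISS, L1-HIT, MISS, L1-HIT, VC-HIT, L1-HIT, L1-HIT, VC-HIT, VC-HIT, L1-HIT, L1-HIT]

0: 0x15 (blk 5, set 1) → MISS  vc=[]
1: 0x1f (blk 7, set 1) → MISS  vc=[5]
2: 0x1d (blk 7, set 1) → L1-HIT  vc=[5]
3: 0x37 (blk 13, set 1) → MISS  vc=[5, 7]
4: 0x36 (blk 13, set 1) → L1-HIT  vc=[5, 7]
5: 0x14 (blk 5, set 1) → VC-HIT  vc=[13, 7]
6: 0x15 (blk 5, set 1) → L1-HIT  vc=[13, 7]
7: 0x14 (blk 5, set 1) → L1-HIT  vc=[13, 7]
8: 0x1f (blk 7, set 1) → VC-HIT  vc=[13, 5]
9: 0x16 (blk 5, set 1) → VC-HIT  vc=[13, 7]
10: 0x14 (blk 5, set 1) → L1-HIT  vc=[13, 7]
11: 0x17 (blk 5, set 1) → L1-HIT  vc=[13, 7]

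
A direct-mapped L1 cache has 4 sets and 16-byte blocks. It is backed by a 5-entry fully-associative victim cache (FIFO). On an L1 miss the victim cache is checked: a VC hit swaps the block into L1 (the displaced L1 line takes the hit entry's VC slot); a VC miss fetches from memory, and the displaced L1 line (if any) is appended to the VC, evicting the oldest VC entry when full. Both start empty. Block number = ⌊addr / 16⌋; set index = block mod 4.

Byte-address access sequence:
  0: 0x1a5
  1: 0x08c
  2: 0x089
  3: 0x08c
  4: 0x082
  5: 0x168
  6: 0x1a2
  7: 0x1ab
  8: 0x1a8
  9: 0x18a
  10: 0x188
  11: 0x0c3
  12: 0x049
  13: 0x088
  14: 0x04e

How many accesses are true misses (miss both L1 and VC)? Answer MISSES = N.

  [0] addr=0x1a5 blk=26 s=2: MISS | VC []
  [1] addr=0x8c blk=8 s=0: MISS | VC []
  [2] addr=0x89 blk=8 s=0: L1-HIT | VC []
  [3] addr=0x8c blk=8 s=0: L1-HIT | VC []
  [4] addr=0x82 blk=8 s=0: L1-HIT | VC []
  [5] addr=0x168 blk=22 s=2: MISS | VC [26]
  [6] addr=0x1a2 blk=26 s=2: VC-HIT | VC [22]
  [7] addr=0x1ab blk=26 s=2: L1-HIT | VC [22]
  [8] addr=0x1a8 blk=26 s=2: L1-HIT | VC [22]
  [9] addr=0x18a blk=24 s=0: MISS | VC [22, 8]
  [10] addr=0x188 blk=24 s=0: L1-HIT | VC [22, 8]
  [11] addr=0xc3 blk=12 s=0: MISS | VC [22, 8, 24]
  [12] addr=0x49 blk=4 s=0: MISS | VC [22, 8, 24, 12]
  [13] addr=0x88 blk=8 s=0: VC-HIT | VC [22, 4, 24, 12]
  [14] addr=0x4e blk=4 s=0: VC-HIT | VC [22, 8, 24, 12]

MISSES = 6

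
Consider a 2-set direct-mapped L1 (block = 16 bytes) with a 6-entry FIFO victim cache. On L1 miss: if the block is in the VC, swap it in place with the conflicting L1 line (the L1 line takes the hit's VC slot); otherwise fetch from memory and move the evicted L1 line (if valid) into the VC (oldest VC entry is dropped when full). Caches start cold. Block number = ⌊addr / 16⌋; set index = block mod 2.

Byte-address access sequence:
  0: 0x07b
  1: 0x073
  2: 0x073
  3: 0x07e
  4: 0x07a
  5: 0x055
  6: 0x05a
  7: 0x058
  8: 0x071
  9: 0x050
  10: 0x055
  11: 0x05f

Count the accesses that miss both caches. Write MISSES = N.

  [0] addr=0x7b blk=7 s=1: MISS | VC []
  [1] addr=0x73 blk=7 s=1: L1-HIT | VC []
  [2] addr=0x73 blk=7 s=1: L1-HIT | VC []
  [3] addr=0x7e blk=7 s=1: L1-HIT | VC []
  [4] addr=0x7a blk=7 s=1: L1-HIT | VC []
  [5] addr=0x55 blk=5 s=1: MISS | VC [7]
  [6] addr=0x5a blk=5 s=1: L1-HIT | VC [7]
  [7] addr=0x58 blk=5 s=1: L1-HIT | VC [7]
  [8] addr=0x71 blk=7 s=1: VC-HIT | VC [5]
  [9] addr=0x50 blk=5 s=1: VC-HIT | VC [7]
  [10] addr=0x55 blk=5 s=1: L1-HIT | VC [7]
  [11] addr=0x5f blk=5 s=1: L1-HIT | VC [7]

MISSES = 2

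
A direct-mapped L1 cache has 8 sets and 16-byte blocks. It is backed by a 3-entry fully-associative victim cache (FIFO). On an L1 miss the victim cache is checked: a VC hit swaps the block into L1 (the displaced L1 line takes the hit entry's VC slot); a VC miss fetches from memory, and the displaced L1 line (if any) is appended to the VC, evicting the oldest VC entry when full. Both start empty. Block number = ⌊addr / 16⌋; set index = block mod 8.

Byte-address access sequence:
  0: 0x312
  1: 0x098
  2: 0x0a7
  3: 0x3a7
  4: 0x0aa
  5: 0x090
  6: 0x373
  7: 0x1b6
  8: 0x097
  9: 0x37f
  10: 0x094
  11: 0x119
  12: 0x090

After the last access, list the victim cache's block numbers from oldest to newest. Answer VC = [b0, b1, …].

VC = [49, 58, 17]

  [0] addr=0x312 blk=49 s=1: MISS | VC []
  [1] addr=0x98 blk=9 s=1: MISS | VC [49]
  [2] addr=0xa7 blk=10 s=2: MISS | VC [49]
  [3] addr=0x3a7 blk=58 s=2: MISS | VC [49, 10]
  [4] addr=0xaa blk=10 s=2: VC-HIT | VC [49, 58]
  [5] addr=0x90 blk=9 s=1: L1-HIT | VC [49, 58]
  [6] addr=0x373 blk=55 s=7: MISS | VC [49, 58]
  [7] addr=0x1b6 blk=27 s=3: MISS | VC [49, 58]
  [8] addr=0x97 blk=9 s=1: L1-HIT | VC [49, 58]
  [9] addr=0x37f blk=55 s=7: L1-HIT | VC [49, 58]
  [10] addr=0x94 blk=9 s=1: L1-HIT | VC [49, 58]
  [11] addr=0x119 blk=17 s=1: MISS | VC [49, 58, 9]
  [12] addr=0x90 blk=9 s=1: VC-HIT | VC [49, 58, 17]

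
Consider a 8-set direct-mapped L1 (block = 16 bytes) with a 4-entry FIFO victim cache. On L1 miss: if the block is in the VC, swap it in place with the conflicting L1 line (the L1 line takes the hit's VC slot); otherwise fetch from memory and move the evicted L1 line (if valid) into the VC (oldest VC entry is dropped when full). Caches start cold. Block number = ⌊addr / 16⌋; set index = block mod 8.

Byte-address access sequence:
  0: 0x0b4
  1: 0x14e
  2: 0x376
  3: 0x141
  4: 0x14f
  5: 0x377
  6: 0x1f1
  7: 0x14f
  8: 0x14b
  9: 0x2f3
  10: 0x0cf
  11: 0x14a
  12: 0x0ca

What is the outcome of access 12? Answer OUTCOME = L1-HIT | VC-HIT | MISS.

#0 0xb4→b11/s3 MISS; vc=[]
#1 0x14e→b20/s4 MISS; vc=[]
#2 0x376→b55/s7 MISS; vc=[]
#3 0x141→b20/s4 L1-HIT; vc=[]
#4 0x14f→b20/s4 L1-HIT; vc=[]
#5 0x377→b55/s7 L1-HIT; vc=[]
#6 0x1f1→b31/s7 MISS; vc=[55]
#7 0x14f→b20/s4 L1-HIT; vc=[55]
#8 0x14b→b20/s4 L1-HIT; vc=[55]
#9 0x2f3→b47/s7 MISS; vc=[55,31]
#10 0xcf→b12/s4 MISS; vc=[55,31,20]
#11 0x14a→b20/s4 VC-HIT; vc=[55,31,12]
#12 0xca→b12/s4 VC-HIT; vc=[55,31,20]

OUTCOME = VC-HIT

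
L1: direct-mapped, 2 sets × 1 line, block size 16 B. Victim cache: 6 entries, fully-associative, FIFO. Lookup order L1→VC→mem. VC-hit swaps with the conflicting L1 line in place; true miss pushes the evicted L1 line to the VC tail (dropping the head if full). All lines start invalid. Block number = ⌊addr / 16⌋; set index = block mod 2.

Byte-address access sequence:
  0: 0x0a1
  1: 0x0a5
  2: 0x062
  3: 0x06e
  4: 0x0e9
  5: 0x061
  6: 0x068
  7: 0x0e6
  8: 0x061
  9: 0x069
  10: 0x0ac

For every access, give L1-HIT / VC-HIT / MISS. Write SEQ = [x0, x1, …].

  [0] addr=0xa1 blk=10 s=0: MISS | VC []
  [1] addr=0xa5 blk=10 s=0: L1-HIT | VC []
  [2] addr=0x62 blk=6 s=0: MISS | VC [10]
  [3] addr=0x6e blk=6 s=0: L1-HIT | VC [10]
  [4] addr=0xe9 blk=14 s=0: MISS | VC [10, 6]
  [5] addr=0x61 blk=6 s=0: VC-HIT | VC [10, 14]
  [6] addr=0x68 blk=6 s=0: L1-HIT | VC [10, 14]
  [7] addr=0xe6 blk=14 s=0: VC-HIT | VC [10, 6]
  [8] addr=0x61 blk=6 s=0: VC-HIT | VC [10, 14]
  [9] addr=0x69 blk=6 s=0: L1-HIT | VC [10, 14]
  [10] addr=0xac blk=10 s=0: VC-HIT | VC [6, 14]

SEQ = [MISS, L1-HIT, MISS, L1-HIT, MISS, VC-HIT, L1-HIT, VC-HIT, VC-HIT, L1-HIT, VC-HIT]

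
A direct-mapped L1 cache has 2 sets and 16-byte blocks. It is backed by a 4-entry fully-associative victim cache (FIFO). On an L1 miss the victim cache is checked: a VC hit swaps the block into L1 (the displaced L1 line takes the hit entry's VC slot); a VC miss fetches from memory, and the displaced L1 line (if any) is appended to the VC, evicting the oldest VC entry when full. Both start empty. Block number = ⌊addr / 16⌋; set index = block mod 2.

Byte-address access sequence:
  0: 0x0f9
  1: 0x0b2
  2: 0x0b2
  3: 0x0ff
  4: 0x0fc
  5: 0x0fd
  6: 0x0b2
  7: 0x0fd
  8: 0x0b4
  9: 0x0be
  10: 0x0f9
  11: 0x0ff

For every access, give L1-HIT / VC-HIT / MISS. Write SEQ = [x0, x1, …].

#0 0xf9→b15/s1 MISS; vc=[]
#1 0xb2→b11/s1 MISS; vc=[15]
#2 0xb2→b11/s1 L1-HIT; vc=[15]
#3 0xff→b15/s1 VC-HIT; vc=[11]
#4 0xfc→b15/s1 L1-HIT; vc=[11]
#5 0xfd→b15/s1 L1-HIT; vc=[11]
#6 0xb2→b11/s1 VC-HIT; vc=[15]
#7 0xfd→b15/s1 VC-HIT; vc=[11]
#8 0xb4→b11/s1 VC-HIT; vc=[15]
#9 0xbe→b11/s1 L1-HIT; vc=[15]
#10 0xf9→b15/s1 VC-HIT; vc=[11]
#11 0xff→b15/s1 L1-HIT; vc=[11]

SEQ = [MISS, MISS, L1-HIT, VC-HIT, L1-HIT, L1-HIT, VC-HIT, VC-HIT, VC-HIT, L1-HIT, VC-HIT, L1-HIT]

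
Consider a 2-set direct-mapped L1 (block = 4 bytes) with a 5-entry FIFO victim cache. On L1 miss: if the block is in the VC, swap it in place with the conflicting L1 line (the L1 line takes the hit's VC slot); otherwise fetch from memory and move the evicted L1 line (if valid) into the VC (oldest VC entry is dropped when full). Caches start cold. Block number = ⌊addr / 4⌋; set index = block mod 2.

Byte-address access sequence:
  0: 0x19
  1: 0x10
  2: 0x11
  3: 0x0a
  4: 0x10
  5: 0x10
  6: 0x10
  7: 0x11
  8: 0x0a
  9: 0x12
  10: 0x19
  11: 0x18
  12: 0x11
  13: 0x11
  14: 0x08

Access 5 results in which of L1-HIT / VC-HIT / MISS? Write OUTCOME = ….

OUTCOME = L1-HIT

  [0] addr=0x19 blk=6 s=0: MISS | VC []
  [1] addr=0x10 blk=4 s=0: MISS | VC [6]
  [2] addr=0x11 blk=4 s=0: L1-HIT | VC [6]
  [3] addr=0xa blk=2 s=0: MISS | VC [6, 4]
  [4] addr=0x10 blk=4 s=0: VC-HIT | VC [6, 2]
  [5] addr=0x10 blk=4 s=0: L1-HIT | VC [6, 2]
  [6] addr=0x10 blk=4 s=0: L1-HIT | VC [6, 2]
  [7] addr=0x11 blk=4 s=0: L1-HIT | VC [6, 2]
  [8] addr=0xa blk=2 s=0: VC-HIT | VC [6, 4]
  [9] addr=0x12 blk=4 s=0: VC-HIT | VC [6, 2]
  [10] addr=0x19 blk=6 s=0: VC-HIT | VC [4, 2]
  [11] addr=0x18 blk=6 s=0: L1-HIT | VC [4, 2]
  [12] addr=0x11 blk=4 s=0: VC-HIT | VC [6, 2]
  [13] addr=0x11 blk=4 s=0: L1-HIT | VC [6, 2]
  [14] addr=0x8 blk=2 s=0: VC-HIT | VC [6, 4]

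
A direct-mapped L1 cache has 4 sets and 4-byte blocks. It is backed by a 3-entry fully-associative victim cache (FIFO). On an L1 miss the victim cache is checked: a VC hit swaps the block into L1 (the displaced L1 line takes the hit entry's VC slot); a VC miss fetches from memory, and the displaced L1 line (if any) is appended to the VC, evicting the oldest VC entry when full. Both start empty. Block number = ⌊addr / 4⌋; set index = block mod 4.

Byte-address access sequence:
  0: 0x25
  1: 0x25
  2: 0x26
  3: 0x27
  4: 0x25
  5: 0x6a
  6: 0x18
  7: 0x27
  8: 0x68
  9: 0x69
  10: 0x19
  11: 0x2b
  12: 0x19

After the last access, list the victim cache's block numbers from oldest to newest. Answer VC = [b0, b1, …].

  [0] addr=0x25 blk=9 s=1: MISS | VC []
  [1] addr=0x25 blk=9 s=1: L1-HIT | VC []
  [2] addr=0x26 blk=9 s=1: L1-HIT | VC []
  [3] addr=0x27 blk=9 s=1: L1-HIT | VC []
  [4] addr=0x25 blk=9 s=1: L1-HIT | VC []
  [5] addr=0x6a blk=26 s=2: MISS | VC []
  [6] addr=0x18 blk=6 s=2: MISS | VC [26]
  [7] addr=0x27 blk=9 s=1: L1-HIT | VC [26]
  [8] addr=0x68 blk=26 s=2: VC-HIT | VC [6]
  [9] addr=0x69 blk=26 s=2: L1-HIT | VC [6]
  [10] addr=0x19 blk=6 s=2: VC-HIT | VC [26]
  [11] addr=0x2b blk=10 s=2: MISS | VC [26, 6]
  [12] addr=0x19 blk=6 s=2: VC-HIT | VC [26, 10]

VC = [26, 10]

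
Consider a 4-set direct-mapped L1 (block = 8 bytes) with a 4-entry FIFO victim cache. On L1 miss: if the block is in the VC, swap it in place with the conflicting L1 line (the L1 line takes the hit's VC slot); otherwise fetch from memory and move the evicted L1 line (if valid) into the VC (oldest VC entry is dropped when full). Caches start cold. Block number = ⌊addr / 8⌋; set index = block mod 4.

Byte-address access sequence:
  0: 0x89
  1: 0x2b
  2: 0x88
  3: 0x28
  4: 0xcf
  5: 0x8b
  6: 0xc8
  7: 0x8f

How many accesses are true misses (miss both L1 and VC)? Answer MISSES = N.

MISSES = 3

0: 0x89 (blk 17, set 1) → MISS  vc=[]
1: 0x2b (blk 5, set 1) → MISS  vc=[17]
2: 0x88 (blk 17, set 1) → VC-HIT  vc=[5]
3: 0x28 (blk 5, set 1) → VC-HIT  vc=[17]
4: 0xcf (blk 25, set 1) → MISS  vc=[17, 5]
5: 0x8b (blk 17, set 1) → VC-HIT  vc=[25, 5]
6: 0xc8 (blk 25, set 1) → VC-HIT  vc=[17, 5]
7: 0x8f (blk 17, set 1) → VC-HIT  vc=[25, 5]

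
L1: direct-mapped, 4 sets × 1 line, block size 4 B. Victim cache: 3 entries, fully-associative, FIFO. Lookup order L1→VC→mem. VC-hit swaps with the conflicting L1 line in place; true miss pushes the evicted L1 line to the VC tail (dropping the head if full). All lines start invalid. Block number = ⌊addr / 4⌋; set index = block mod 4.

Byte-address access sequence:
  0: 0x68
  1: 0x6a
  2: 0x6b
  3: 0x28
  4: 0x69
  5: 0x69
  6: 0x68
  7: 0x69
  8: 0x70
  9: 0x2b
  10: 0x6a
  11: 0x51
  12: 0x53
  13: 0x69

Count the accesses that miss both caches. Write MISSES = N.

MISSES = 4

  [0] addr=0x68 blk=26 s=2: MISS | VC []
  [1] addr=0x6a blk=26 s=2: L1-HIT | VC []
  [2] addr=0x6b blk=26 s=2: L1-HIT | VC []
  [3] addr=0x28 blk=10 s=2: MISS | VC [26]
  [4] addr=0x69 blk=26 s=2: VC-HIT | VC [10]
  [5] addr=0x69 blk=26 s=2: L1-HIT | VC [10]
  [6] addr=0x68 blk=26 s=2: L1-HIT | VC [10]
  [7] addr=0x69 blk=26 s=2: L1-HIT | VC [10]
  [8] addr=0x70 blk=28 s=0: MISS | VC [10]
  [9] addr=0x2b blk=10 s=2: VC-HIT | VC [26]
  [10] addr=0x6a blk=26 s=2: VC-HIT | VC [10]
  [11] addr=0x51 blk=20 s=0: MISS | VC [10, 28]
  [12] addr=0x53 blk=20 s=0: L1-HIT | VC [10, 28]
  [13] addr=0x69 blk=26 s=2: L1-HIT | VC [10, 28]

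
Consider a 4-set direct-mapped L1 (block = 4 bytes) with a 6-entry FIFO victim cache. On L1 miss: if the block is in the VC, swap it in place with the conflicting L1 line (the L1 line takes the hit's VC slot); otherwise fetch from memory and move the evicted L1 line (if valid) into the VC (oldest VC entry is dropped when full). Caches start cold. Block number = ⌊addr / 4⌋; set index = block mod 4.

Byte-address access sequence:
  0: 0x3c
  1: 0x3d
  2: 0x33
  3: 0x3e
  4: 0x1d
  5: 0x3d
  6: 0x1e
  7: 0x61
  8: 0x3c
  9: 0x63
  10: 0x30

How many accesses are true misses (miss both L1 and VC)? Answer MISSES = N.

MISSES = 4

#0 0x3c→b15/s3 MISS; vc=[]
#1 0x3d→b15/s3 L1-HIT; vc=[]
#2 0x33→b12/s0 MISS; vc=[]
#3 0x3e→b15/s3 L1-HIT; vc=[]
#4 0x1d→b7/s3 MISS; vc=[15]
#5 0x3d→b15/s3 VC-HIT; vc=[7]
#6 0x1e→b7/s3 VC-HIT; vc=[15]
#7 0x61→b24/s0 MISS; vc=[15,12]
#8 0x3c→b15/s3 VC-HIT; vc=[7,12]
#9 0x63→b24/s0 L1-HIT; vc=[7,12]
#10 0x30→b12/s0 VC-HIT; vc=[7,24]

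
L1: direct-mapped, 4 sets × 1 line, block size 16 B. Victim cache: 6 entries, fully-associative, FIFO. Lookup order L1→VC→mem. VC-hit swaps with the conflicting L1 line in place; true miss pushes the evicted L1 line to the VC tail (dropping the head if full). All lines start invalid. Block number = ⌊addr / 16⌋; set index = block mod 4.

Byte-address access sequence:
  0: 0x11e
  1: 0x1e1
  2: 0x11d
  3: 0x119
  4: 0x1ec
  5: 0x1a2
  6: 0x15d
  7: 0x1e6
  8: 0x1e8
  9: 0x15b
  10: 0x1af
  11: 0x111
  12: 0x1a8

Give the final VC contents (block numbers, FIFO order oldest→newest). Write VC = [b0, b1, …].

VC = [30, 21]

  [0] addr=0x11e blk=17 s=1: MISS | VC []
  [1] addr=0x1e1 blk=30 s=2: MISS | VC []
  [2] addr=0x11d blk=17 s=1: L1-HIT | VC []
  [3] addr=0x119 blk=17 s=1: L1-HIT | VC []
  [4] addr=0x1ec blk=30 s=2: L1-HIT | VC []
  [5] addr=0x1a2 blk=26 s=2: MISS | VC [30]
  [6] addr=0x15d blk=21 s=1: MISS | VC [30, 17]
  [7] addr=0x1e6 blk=30 s=2: VC-HIT | VC [26, 17]
  [8] addr=0x1e8 blk=30 s=2: L1-HIT | VC [26, 17]
  [9] addr=0x15b blk=21 s=1: L1-HIT | VC [26, 17]
  [10] addr=0x1af blk=26 s=2: VC-HIT | VC [30, 17]
  [11] addr=0x111 blk=17 s=1: VC-HIT | VC [30, 21]
  [12] addr=0x1a8 blk=26 s=2: L1-HIT | VC [30, 21]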